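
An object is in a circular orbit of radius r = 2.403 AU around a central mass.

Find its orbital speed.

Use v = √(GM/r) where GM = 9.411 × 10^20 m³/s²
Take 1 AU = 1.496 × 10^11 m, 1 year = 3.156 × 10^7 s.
r = 2.403 AU = 3.59489 × 10^11 m
GM = 9.411 × 10^20 m³/s²
GM/r = (9.411 × 10^20) / (3.59489 × 10^11) = 2.61788 × 10^9 m²/s²
v = √(GM/r) = 51165.3 m/s ≈ 10.79 AU/year

Final answer: 10.79 AU/year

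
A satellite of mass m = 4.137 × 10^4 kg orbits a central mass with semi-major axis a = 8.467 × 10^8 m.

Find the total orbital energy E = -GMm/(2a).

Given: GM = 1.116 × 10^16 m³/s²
a = 8.467 × 10^8 m
GM = 1.116 × 10^16 m³/s²
2a = 1.6934 × 10^9 m
GMm = 1.116 × 10^16 × 41370 = 4.61689 × 10^20 m³·kg/s²
E = −GMm/(2a) = -2.7264 × 10^11 J ≈ -272.6 GJ

Final answer: -272.6 GJ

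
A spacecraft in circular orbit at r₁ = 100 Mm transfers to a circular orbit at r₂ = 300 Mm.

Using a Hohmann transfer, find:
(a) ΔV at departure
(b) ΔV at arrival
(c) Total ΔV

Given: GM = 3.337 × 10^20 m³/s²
r₁ = 100 Mm = 1 × 10^8 m
r₂ = 300 Mm = 3 × 10^8 m
GM = 3.337 × 10^20 m³/s²
Transfer ellipse: a_t = (r₁ + r₂)/2 = 2 × 10^8 m
Circular speed at r₁: v₁ = √(GM/r₁) = 1.82675 × 10^6 m/s
Transfer speed at r₁ (periapsis): v₁ₜ = √(GM(2/r₁ − 1/a_t)) = 2.2373 × 10^6 m/s
(a) ΔV₁ = v₁ₜ − v₁ = 410552 m/s ≈ 410.6 km/s
Circular speed at r₂: v₂ = √(GM/r₂) = 1.05467 × 10^6 m/s
Transfer speed at r₂ (apoapsis): v₂ₜ = √(GM(2/r₂ − 1/a_t)) = 745766 m/s
(b) ΔV₂ = v₂ − v₂ₜ = 308906 m/s ≈ 308.9 km/s
(c) ΔV_total = ΔV₁ + ΔV₂ = 719458 m/s ≈ 719.5 km/s

Final answer:
(a) ΔV₁ = 410.6 km/s
(b) ΔV₂ = 308.9 km/s
(c) ΔV_total = 719.5 km/s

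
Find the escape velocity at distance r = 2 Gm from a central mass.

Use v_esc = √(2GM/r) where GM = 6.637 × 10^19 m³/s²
r = 2 Gm = 2 × 10^9 m
GM = 6.637 × 10^19 m³/s²
2GM/r = 2 × (6.637 × 10^19) / (2 × 10^9) = 6.637 × 10^10 m²/s²
v_esc = √(2GM/r) = 257624 m/s ≈ 257.6 km/s

Final answer: 257.6 km/s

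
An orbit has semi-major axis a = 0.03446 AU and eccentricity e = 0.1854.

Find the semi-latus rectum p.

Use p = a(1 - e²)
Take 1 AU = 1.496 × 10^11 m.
a = 0.03446 AU = 5.15522 × 10^9 m
e = 0.1854,  e² = 0.0343732,  1 − e² = 0.965627
p = a(1 − e²) = 5.15522 × 10^9 m × 0.965627 = 4.97801 × 10^9 m ≈ 0.03328 AU

Final answer: p = 0.03328 AU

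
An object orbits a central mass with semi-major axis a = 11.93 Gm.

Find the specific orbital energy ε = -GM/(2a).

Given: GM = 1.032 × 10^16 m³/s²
a = 11.93 Gm = 1.193 × 10^10 m
GM = 1.032 × 10^16 m³/s²
2a = 2.386 × 10^10 m
ε = −GM/(2a) = -432523 J/kg ≈ -432.5 kJ/kg

Final answer: -432.5 kJ/kg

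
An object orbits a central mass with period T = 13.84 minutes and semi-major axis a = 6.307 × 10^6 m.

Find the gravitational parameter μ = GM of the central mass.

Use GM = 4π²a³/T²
T = 13.84 minutes = 830.4 s
a = 6.307 × 10^6 m
a³ = 2.50881 × 10^20 m³
T² = 689564 s²
GM = 4π² × (2.50881 × 10^20) / 689564 = 1.43633 × 10^16 m³/s²
GM ≈ 1.436 × 10^16 m³/s²

Final answer: GM = 1.436 × 10^16 m³/s²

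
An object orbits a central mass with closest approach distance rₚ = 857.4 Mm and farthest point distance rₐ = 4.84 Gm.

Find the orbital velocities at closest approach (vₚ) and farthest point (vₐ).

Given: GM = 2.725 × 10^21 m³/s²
rₚ = 857.4 Mm = 8.574 × 10^8 m
rₐ = 4.84 Gm = 4.84 × 10^9 m
GM = 2.725 × 10^21 m³/s²
a = (rₚ + rₐ)/2 = 2.8487 × 10^9 m
Vis-viva: v² = GM (2/r − 1/a)
vₚ² = 2.725 × 10^21 × (2.33263 × 10^-9 − 3.51037 × 10^-10) = 5.39985 × 10^12 m²/s²
vₚ = 2.32376 × 10^6 m/s ≈ 2324 km/s
vₐ² = 2.725 × 10^21 × (4.13223 × 10^-10 − 3.51037 × 10^-10) = 1.69456 × 10^11 m²/s²
vₐ = 411651 m/s ≈ 411.7 km/s

Final answer: vₚ = 2324 km/s, vₐ = 411.7 km/s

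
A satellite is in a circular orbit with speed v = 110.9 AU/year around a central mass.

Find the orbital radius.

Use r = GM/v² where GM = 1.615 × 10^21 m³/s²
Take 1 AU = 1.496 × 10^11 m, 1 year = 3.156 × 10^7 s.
v = 110.9 AU/year = 525686 m/s
GM = 1.615 × 10^21 m³/s²
v² = 2.76345 × 10^11 m²/s²
r = GM/v² = (1.615 × 10^21) / (2.76345 × 10^11) = 5.84413 × 10^9 m ≈ 0.03907 AU

Final answer: 0.03907 AU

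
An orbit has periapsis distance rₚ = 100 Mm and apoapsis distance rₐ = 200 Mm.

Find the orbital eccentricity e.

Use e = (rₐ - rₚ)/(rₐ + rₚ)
rₚ = 100 Mm = 1 × 10^8 m
rₐ = 200 Mm = 2 × 10^8 m
rₐ − rₚ = 1 × 10^8 m
rₐ + rₚ = 3 × 10^8 m
e = (rₐ − rₚ)/(rₐ + rₚ) = 0.333333

Final answer: e = 0.3333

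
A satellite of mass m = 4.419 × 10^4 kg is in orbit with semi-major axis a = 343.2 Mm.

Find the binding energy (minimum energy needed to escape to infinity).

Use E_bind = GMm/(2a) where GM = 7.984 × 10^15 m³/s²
a = 343.2 Mm = 3.432 × 10^8 m
GM = 7.984 × 10^15 m³/s²
m = 4.419 × 10^4 kg
GMm = 7.984 × 10^15 × 44190 = 3.52813 × 10^20 m³·kg/s²
2a = 6.864 × 10^8 m
E_bind = GMm/(2a) = 5.14005 × 10^11 J ≈ 514 GJ

Final answer: 514 GJ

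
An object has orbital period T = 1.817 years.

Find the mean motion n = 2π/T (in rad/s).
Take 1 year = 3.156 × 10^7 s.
T = 1.817 years = 5.73445 × 10^7 s
n = 2π / (5.73445 × 10^7 s) = 1.09569 × 10^-7 rad/s ≈ 1.096 × 10^-7 rad/s

Final answer: n = 1.096 × 10^-7 rad/s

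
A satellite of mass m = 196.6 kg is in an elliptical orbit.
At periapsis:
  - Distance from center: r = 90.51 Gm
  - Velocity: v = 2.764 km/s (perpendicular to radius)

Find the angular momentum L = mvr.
r = 90.51 Gm = 9.051 × 10^10 m
v = 2.764 km/s = 2764 m/s
vr = 2764 × 9.051 × 10^10 = 2.5017 × 10^14 m²/s
L = m × vr = 196.6 × 2.5017 × 10^14 = 4.91834 × 10^16 kg·m²/s ≈ 4.918 × 10^16 kg·m²/s

Final answer: L = 4.918 × 10^16 kg·m²/s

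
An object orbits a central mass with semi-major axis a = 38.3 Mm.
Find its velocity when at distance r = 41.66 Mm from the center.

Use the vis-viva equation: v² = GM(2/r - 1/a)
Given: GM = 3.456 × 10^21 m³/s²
a = 38.3 Mm = 3.83 × 10^7 m
r = 41.66 Mm = 4.166 × 10^7 m
GM = 3.456 × 10^21 m³/s²
2/r − 1/a = 4.80077 × 10^-8 − 2.61097 × 10^-8 = 2.1898 × 10^-8 m⁻¹
v² = GM (2/r − 1/a) = 7.56796 × 10^13 m²/s²
v = 8.6994 × 10^6 m/s ≈ 8699 km/s

Final answer: 8699 km/s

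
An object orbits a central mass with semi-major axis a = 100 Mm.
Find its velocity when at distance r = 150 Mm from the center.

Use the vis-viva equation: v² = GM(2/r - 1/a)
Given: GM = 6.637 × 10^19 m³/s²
a = 100 Mm = 1 × 10^8 m
r = 150 Mm = 1.5 × 10^8 m
GM = 6.637 × 10^19 m³/s²
2/r − 1/a = 1.33333 × 10^-8 − 1 × 10^-8 = 3.33333 × 10^-9 m⁻¹
v² = GM (2/r − 1/a) = 2.21233 × 10^11 m²/s²
v = 470354 m/s ≈ 470.4 km/s

Final answer: 470.4 km/s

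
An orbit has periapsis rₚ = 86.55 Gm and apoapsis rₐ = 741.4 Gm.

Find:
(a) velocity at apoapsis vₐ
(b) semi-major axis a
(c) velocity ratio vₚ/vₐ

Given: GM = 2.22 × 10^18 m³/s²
rₚ = 86.55 Gm = 8.655 × 10^10 m
rₐ = 741.4 Gm = 7.414 × 10^11 m
GM = 2.22 × 10^18 m³/s²
a = (rₚ + rₐ)/2 = 4.13975 × 10^11 m
e = (rₐ − rₚ)/(rₐ + rₚ) = (6.5485 × 10^11) / (8.2795 × 10^11) = 0.790929
(a) vₐ² = GM (2/rₐ − 1/a) = 2.22 × 10^18 × (2.6976 × 10^-12 − 2.4156 × 10^-12) = 626027 m²/s²;  vₐ = 791.219 m/s ≈ 791.2 m/s
(b) a = 4.13975 × 10^11 m ≈ 414 Gm
(c) vₚ/vₐ = rₐ/rₚ (angular momentum) = (7.414 × 10^11) / (8.655 × 10^10) = 8.56615 ≈ 8.566

Final answer:
(a) velocity at apoapsis vₐ = 791.2 m/s
(b) semi-major axis a = 414 Gm
(c) velocity ratio vₚ/vₐ = 8.566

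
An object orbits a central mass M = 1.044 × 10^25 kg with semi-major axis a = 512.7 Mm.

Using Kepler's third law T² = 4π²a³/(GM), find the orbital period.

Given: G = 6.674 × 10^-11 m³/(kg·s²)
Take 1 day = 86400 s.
M = 1.044 × 10^25 kg
GM = G × M = 6.674 × 10^-11 × 1.044 × 10^25 = 6.96766 × 10^14 m³/s²
a = 512.7 Mm = 5.127 × 10^8 m
a³ = 1.34769 × 10^26 m³
T = 2π √(a³/GM) = 2π √((1.34769 × 10^26) / (6.96766 × 10^14)) = 2π × 439796 s
T = 2.76332 × 10^6 s ≈ 31.98 days

Final answer: 31.98 days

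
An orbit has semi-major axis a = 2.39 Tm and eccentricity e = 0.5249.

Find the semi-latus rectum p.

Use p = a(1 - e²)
a = 2.39 Tm = 2.39 × 10^12 m
e = 0.5249,  e² = 0.27552,  1 − e² = 0.72448
p = a(1 − e²) = 2.39 × 10^12 m × 0.72448 = 1.73151 × 10^12 m ≈ 1.732 Tm

Final answer: p = 1.732 Tm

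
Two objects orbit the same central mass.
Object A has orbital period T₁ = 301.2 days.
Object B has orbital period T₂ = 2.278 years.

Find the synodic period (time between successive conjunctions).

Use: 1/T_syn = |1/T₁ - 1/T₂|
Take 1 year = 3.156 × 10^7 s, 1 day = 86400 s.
T₁ = 301.2 days = 2.60237 × 10^7 s
T₂ = 2.278 years = 7.18937 × 10^7 s
1/T₁ = 3.84265 × 10^-8 s⁻¹
1/T₂ = 1.39094 × 10^-8 s⁻¹
|1/T₁ − 1/T₂| = 2.45171 × 10^-8 s⁻¹
T_syn = 1 / |1/T₁ − 1/T₂| = 4.07878 × 10^7 s ≈ 1.292 years

Final answer: T_syn = 1.292 years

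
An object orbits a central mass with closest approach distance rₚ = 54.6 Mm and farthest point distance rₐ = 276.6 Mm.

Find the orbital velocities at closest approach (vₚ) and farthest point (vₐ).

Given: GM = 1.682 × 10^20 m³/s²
rₚ = 54.6 Mm = 5.46 × 10^7 m
rₐ = 276.6 Mm = 2.766 × 10^8 m
GM = 1.682 × 10^20 m³/s²
a = (rₚ + rₐ)/2 = 1.656 × 10^8 m
Vis-viva: v² = GM (2/r − 1/a)
vₚ² = 1.682 × 10^20 × (3.663 × 10^-8 − 6.03865 × 10^-9) = 5.14547 × 10^12 m²/s²
vₚ = 2.26836 × 10^6 m/s ≈ 2268 km/s
vₐ² = 1.682 × 10^20 × (7.23066 × 10^-9 − 6.03865 × 10^-9) = 2.00496 × 10^11 m²/s²
vₐ = 447768 m/s ≈ 447.8 km/s

Final answer: vₚ = 2268 km/s, vₐ = 447.8 km/s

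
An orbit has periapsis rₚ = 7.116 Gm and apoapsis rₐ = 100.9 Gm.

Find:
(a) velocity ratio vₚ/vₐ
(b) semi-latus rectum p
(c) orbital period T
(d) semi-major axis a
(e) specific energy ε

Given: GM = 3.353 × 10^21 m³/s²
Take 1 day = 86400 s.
rₚ = 7.116 Gm = 7.116 × 10^9 m
rₐ = 100.9 Gm = 1.009 × 10^11 m
GM = 3.353 × 10^21 m³/s²
a = (rₚ + rₐ)/2 = 5.4008 × 10^10 m
e = (rₐ − rₚ)/(rₐ + rₚ) = (9.3784 × 10^10) / (1.08016 × 10^11) = 0.868242
(a) vₚ/vₐ = rₐ/rₚ (angular momentum) = (1.009 × 10^11) / (7.116 × 10^9) = 14.1793 ≈ 14.18
(b) 1 − e² = 0.246156;  p = a(1 − e²) = 5.4008 × 10^10 × 0.246156 = 1.32944 × 10^10 m ≈ 13.29 Gm
(c) a³ = 1.57534 × 10^32 m³;  T = 2π √(a³/GM) = 2π × 216756 s = 1.36192 × 10^6 s ≈ 15.76 days
(d) a = 5.4008 × 10^10 m ≈ 54.01 Gm
(e) 2a = 1.08016 × 10^11 m;  ε = −GM/(2a) = -3.10417 × 10^10 J/kg ≈ -31.04 GJ/kg

Final answer:
(a) velocity ratio vₚ/vₐ = 14.18
(b) semi-latus rectum p = 13.29 Gm
(c) orbital period T = 15.76 days
(d) semi-major axis a = 54.01 Gm
(e) specific energy ε = -31.04 GJ/kg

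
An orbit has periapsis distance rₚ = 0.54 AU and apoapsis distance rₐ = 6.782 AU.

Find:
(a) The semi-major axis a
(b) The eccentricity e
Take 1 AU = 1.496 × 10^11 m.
rₚ = 0.54 AU = 8.0784 × 10^10 m
rₐ = 6.782 AU = 1.01459 × 10^12 m
(a) a = (rₚ + rₐ)/2 = 5.47686 × 10^11 m ≈ 3.661 AU
(b) e = (rₐ − rₚ)/(rₐ + rₚ) = (9.33803 × 10^11) / (1.09537 × 10^12) = 0.852499

Final answer:
(a) a = 3.661 AU
(b) e = 0.8525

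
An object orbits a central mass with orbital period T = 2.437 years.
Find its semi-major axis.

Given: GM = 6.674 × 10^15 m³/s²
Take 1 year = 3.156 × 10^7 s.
T = 2.437 years = 7.69117 × 10^7 s
GM = 6.674 × 10^15 m³/s²
Kepler's third law: a³ = GM T² / (4π²)
T² = 5.91541 × 10^15 s²
a³ = (6.674 × 10^15) × (5.91541 × 10^15) / (4π²) = 1.00003 × 10^30 m³
a = (a³)^(1/3) = 1.00001 × 10^10 m ≈ 10 Gm

Final answer: 10 Gm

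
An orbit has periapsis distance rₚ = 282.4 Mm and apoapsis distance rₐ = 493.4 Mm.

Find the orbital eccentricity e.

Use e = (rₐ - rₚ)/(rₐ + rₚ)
rₚ = 282.4 Mm = 2.824 × 10^8 m
rₐ = 493.4 Mm = 4.934 × 10^8 m
rₐ − rₚ = 2.11 × 10^8 m
rₐ + rₚ = 7.758 × 10^8 m
e = (rₐ − rₚ)/(rₐ + rₚ) = 0.271977

Final answer: e = 0.272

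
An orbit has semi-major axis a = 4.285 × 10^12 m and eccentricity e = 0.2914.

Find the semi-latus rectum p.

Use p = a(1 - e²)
a = 4.285 × 10^12 m
e = 0.2914,  e² = 0.084914,  1 − e² = 0.915086
p = a(1 − e²) = 4.285 × 10^12 m × 0.915086 = 3.92114 × 10^12 m ≈ 3.921 × 10^12 m

Final answer: p = 3.921 × 10^12 m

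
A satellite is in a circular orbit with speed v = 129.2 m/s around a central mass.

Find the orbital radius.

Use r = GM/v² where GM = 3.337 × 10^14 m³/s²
v = 129.2 m/s
GM = 3.337 × 10^14 m³/s²
v² = 16692.6 m²/s²
r = GM/v² = (3.337 × 10^14) / 16692.6 = 1.99908 × 10^10 m ≈ 19.99 Gm

Final answer: 19.99 Gm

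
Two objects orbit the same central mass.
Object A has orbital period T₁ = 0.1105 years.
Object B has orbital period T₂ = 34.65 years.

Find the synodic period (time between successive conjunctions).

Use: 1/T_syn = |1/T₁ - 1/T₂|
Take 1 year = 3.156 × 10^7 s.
T₁ = 0.1105 years = 3.48738 × 10^6 s
T₂ = 34.65 years = 1.09355 × 10^9 s
1/T₁ = 2.86748 × 10^-7 s⁻¹
1/T₂ = 9.1445 × 10^-10 s⁻¹
|1/T₁ − 1/T₂| = 2.85834 × 10^-7 s⁻¹
T_syn = 1 / |1/T₁ − 1/T₂| = 3.49854 × 10^6 s ≈ 0.1109 years

Final answer: T_syn = 0.1109 years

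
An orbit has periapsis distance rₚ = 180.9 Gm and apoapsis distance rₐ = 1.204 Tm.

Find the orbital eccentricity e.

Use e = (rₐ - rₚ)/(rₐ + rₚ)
rₚ = 180.9 Gm = 1.809 × 10^11 m
rₐ = 1.204 Tm = 1.204 × 10^12 m
rₐ − rₚ = 1.0231 × 10^12 m
rₐ + rₚ = 1.3849 × 10^12 m
e = (rₐ − rₚ)/(rₐ + rₚ) = 0.738754

Final answer: e = 0.7388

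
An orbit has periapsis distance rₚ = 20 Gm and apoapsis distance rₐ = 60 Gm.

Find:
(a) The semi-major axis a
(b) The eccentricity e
rₚ = 20 Gm = 2 × 10^10 m
rₐ = 60 Gm = 6 × 10^10 m
(a) a = (rₚ + rₐ)/2 = 4 × 10^10 m ≈ 40 Gm
(b) e = (rₐ − rₚ)/(rₐ + rₚ) = (4 × 10^10) / (8 × 10^10) = 0.5

Final answer:
(a) a = 40 Gm
(b) e = 0.5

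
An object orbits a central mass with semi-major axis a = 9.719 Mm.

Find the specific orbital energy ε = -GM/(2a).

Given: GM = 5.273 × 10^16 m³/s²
a = 9.719 Mm = 9.719 × 10^6 m
GM = 5.273 × 10^16 m³/s²
2a = 1.9438 × 10^7 m
ε = −GM/(2a) = -2.71273 × 10^9 J/kg ≈ -2.713 GJ/kg

Final answer: -2.713 GJ/kg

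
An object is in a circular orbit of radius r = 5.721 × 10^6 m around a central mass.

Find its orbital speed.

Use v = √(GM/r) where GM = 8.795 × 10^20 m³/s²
r = 5.721 × 10^6 m
GM = 8.795 × 10^20 m³/s²
GM/r = (8.795 × 10^20) / (5.721 × 10^6) = 1.53732 × 10^14 m²/s²
v = √(GM/r) = 1.23989 × 10^7 m/s ≈ 1.24 × 10^4 km/s

Final answer: 1.24 × 10^4 km/s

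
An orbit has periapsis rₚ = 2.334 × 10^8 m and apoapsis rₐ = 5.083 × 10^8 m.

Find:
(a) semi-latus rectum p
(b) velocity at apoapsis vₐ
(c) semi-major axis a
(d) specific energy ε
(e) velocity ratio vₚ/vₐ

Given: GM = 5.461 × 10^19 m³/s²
rₚ = 2.334 × 10^8 m
rₐ = 5.083 × 10^8 m
GM = 5.461 × 10^19 m³/s²
a = (rₚ + rₐ)/2 = 3.7085 × 10^8 m
e = (rₐ − rₚ)/(rₐ + rₚ) = (2.749 × 10^8) / (7.417 × 10^8) = 0.370635
(a) 1 − e² = 0.86263;  p = a(1 − e²) = 3.7085 × 10^8 × 0.86263 = 3.19906 × 10^8 m ≈ 3.199 × 10^8 m
(b) vₐ² = GM (2/rₐ − 1/a) = 5.461 × 10^19 × (3.93468 × 10^-9 − 2.69651 × 10^-9) = 6.76168 × 10^10 m²/s²;  vₐ = 260032 m/s ≈ 260 km/s
(c) a = 3.7085 × 10^8 m ≈ 3.708 × 10^8 m
(d) 2a = 7.417 × 10^8 m;  ε = −GM/(2a) = -7.36282 × 10^10 J/kg ≈ -73.63 GJ/kg
(e) vₚ/vₐ = rₐ/rₚ (angular momentum) = (5.083 × 10^8) / (2.334 × 10^8) = 2.17781 ≈ 2.178

Final answer:
(a) semi-latus rectum p = 3.199 × 10^8 m
(b) velocity at apoapsis vₐ = 260 km/s
(c) semi-major axis a = 3.708 × 10^8 m
(d) specific energy ε = -73.63 GJ/kg
(e) velocity ratio vₚ/vₐ = 2.178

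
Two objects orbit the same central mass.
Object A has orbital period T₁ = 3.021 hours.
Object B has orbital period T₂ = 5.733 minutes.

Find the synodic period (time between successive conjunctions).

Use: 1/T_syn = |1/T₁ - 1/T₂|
T₁ = 3.021 hours = 10875.6 s
T₂ = 5.733 minutes = 343.98 s
1/T₁ = 9.19489 × 10^-5 s⁻¹
1/T₂ = 0.00290715 s⁻¹
|1/T₁ − 1/T₂| = 0.0028152 s⁻¹
T_syn = 1 / |1/T₁ − 1/T₂| = 355.215 s ≈ 5.92 minutes

Final answer: T_syn = 5.92 minutes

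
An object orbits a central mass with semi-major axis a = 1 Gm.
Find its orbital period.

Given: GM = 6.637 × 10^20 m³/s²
a = 1 Gm = 1 × 10^9 m
GM = 6.637 × 10^20 m³/s²
a³ = 1 × 10^27 m³
T = 2π √(a³/GM) = 2π √((1 × 10^27) / (6.637 × 10^20)) = 2π × 1227.48 s
T = 7712.48 s ≈ 2.142 hours

Final answer: 2.142 hours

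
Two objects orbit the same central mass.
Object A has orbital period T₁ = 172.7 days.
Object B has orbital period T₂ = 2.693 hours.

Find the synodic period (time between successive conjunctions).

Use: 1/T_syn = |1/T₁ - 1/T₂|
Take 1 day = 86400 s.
T₁ = 172.7 days = 1.49213 × 10^7 s
T₂ = 2.693 hours = 9694.8 s
1/T₁ = 6.70184 × 10^-8 s⁻¹
1/T₂ = 0.000103148 s⁻¹
|1/T₁ − 1/T₂| = 0.000103081 s⁻¹
T_syn = 1 / |1/T₁ − 1/T₂| = 9701.1 s ≈ 2.695 hours

Final answer: T_syn = 2.695 hours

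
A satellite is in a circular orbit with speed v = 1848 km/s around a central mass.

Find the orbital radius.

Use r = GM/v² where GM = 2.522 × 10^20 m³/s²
v = 1848 km/s = 1.848 × 10^6 m/s
GM = 2.522 × 10^20 m³/s²
v² = 3.4151 × 10^12 m²/s²
r = GM/v² = (2.522 × 10^20) / (3.4151 × 10^12) = 7.38484 × 10^7 m ≈ 73.85 Mm

Final answer: 73.85 Mm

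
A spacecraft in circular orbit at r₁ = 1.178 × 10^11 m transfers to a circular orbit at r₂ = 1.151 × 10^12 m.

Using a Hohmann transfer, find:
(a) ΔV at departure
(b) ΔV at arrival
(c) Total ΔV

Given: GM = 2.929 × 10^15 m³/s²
r₁ = 1.178 × 10^11 m
r₂ = 1.151 × 10^12 m
GM = 2.929 × 10^15 m³/s²
Transfer ellipse: a_t = (r₁ + r₂)/2 = 6.344 × 10^11 m
Circular speed at r₁: v₁ = √(GM/r₁) = 157.684 m/s
Transfer speed at r₁ (periapsis): v₁ₜ = √(GM(2/r₁ − 1/a_t)) = 212.394 m/s
(a) ΔV₁ = v₁ₜ − v₁ = 54.7106 m/s ≈ 54.71 m/s
Circular speed at r₂: v₂ = √(GM/r₂) = 50.4455 m/s
Transfer speed at r₂ (apoapsis): v₂ₜ = √(GM(2/r₂ − 1/a_t)) = 21.7377 m/s
(b) ΔV₂ = v₂ − v₂ₜ = 28.7078 m/s ≈ 28.71 m/s
(c) ΔV_total = ΔV₁ + ΔV₂ = 83.4184 m/s ≈ 83.42 m/s

Final answer:
(a) ΔV₁ = 54.71 m/s
(b) ΔV₂ = 28.71 m/s
(c) ΔV_total = 83.42 m/s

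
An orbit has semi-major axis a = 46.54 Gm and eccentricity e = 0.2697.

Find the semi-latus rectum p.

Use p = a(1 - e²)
a = 46.54 Gm = 4.654 × 10^10 m
e = 0.2697,  e² = 0.0727381,  1 − e² = 0.927262
p = a(1 − e²) = 4.654 × 10^10 m × 0.927262 = 4.31548 × 10^10 m ≈ 43.15 Gm

Final answer: p = 43.15 Gm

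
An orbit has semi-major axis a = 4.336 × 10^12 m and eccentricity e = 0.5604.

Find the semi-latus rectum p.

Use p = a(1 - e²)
a = 4.336 × 10^12 m
e = 0.5604,  e² = 0.314048,  1 − e² = 0.685952
p = a(1 − e²) = 4.336 × 10^12 m × 0.685952 = 2.97429 × 10^12 m ≈ 2.974 × 10^12 m

Final answer: p = 2.974 × 10^12 m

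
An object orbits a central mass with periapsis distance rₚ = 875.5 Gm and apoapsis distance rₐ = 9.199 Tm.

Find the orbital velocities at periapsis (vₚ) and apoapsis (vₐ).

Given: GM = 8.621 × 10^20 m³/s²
rₚ = 875.5 Gm = 8.755 × 10^11 m
rₐ = 9.199 Tm = 9.199 × 10^12 m
GM = 8.621 × 10^20 m³/s²
a = (rₚ + rₐ)/2 = 5.03725 × 10^12 m
Vis-viva: v² = GM (2/r − 1/a)
vₚ² = 8.621 × 10^20 × (2.28441 × 10^-12 − 1.98521 × 10^-13) = 1.79824 × 10^9 m²/s²
vₚ = 42405.7 m/s ≈ 42.41 km/s
vₐ² = 8.621 × 10^20 × (2.17415 × 10^-13 − 1.98521 × 10^-13) = 1.62884 × 10^7 m²/s²
vₐ = 4035.89 m/s ≈ 4.036 km/s

Final answer: vₚ = 42.41 km/s, vₐ = 4.036 km/s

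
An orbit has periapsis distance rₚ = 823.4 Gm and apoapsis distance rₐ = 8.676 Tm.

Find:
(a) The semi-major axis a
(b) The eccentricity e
rₚ = 823.4 Gm = 8.234 × 10^11 m
rₐ = 8.676 Tm = 8.676 × 10^12 m
(a) a = (rₚ + rₐ)/2 = 4.7497 × 10^12 m ≈ 4.75 Tm
(b) e = (rₐ − rₚ)/(rₐ + rₚ) = (7.8526 × 10^12) / (9.4994 × 10^12) = 0.826642

Final answer:
(a) a = 4.75 Tm
(b) e = 0.8266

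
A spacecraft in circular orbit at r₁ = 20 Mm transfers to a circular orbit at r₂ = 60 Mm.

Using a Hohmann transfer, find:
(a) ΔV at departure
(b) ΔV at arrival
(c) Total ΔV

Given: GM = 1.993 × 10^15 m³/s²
r₁ = 20 Mm = 2 × 10^7 m
r₂ = 60 Mm = 6 × 10^7 m
GM = 1.993 × 10^15 m³/s²
Transfer ellipse: a_t = (r₁ + r₂)/2 = 4 × 10^7 m
Circular speed at r₁: v₁ = √(GM/r₁) = 9982.48 m/s
Transfer speed at r₁ (periapsis): v₁ₜ = √(GM(2/r₁ − 1/a_t)) = 12226 m/s
(a) ΔV₁ = v₁ₜ − v₁ = 2243.51 m/s ≈ 2.244 km/s
Circular speed at r₂: v₂ = √(GM/r₂) = 5763.39 m/s
Transfer speed at r₂ (apoapsis): v₂ₜ = √(GM(2/r₂ − 1/a_t)) = 4075.33 m/s
(b) ΔV₂ = v₂ − v₂ₜ = 1688.06 m/s ≈ 1.688 km/s
(c) ΔV_total = ΔV₁ + ΔV₂ = 3931.57 m/s ≈ 3.932 km/s

Final answer:
(a) ΔV₁ = 2.244 km/s
(b) ΔV₂ = 1.688 km/s
(c) ΔV_total = 3.932 km/s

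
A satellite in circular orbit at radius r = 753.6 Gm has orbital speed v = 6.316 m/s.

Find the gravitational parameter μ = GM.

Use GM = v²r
r = 753.6 Gm = 7.536 × 10^11 m
v = 6.316 m/s
v² = 39.8919 m²/s²
GM = v²r = 39.8919 × 7.536 × 10^11 = 3.00625 × 10^13 m³/s²
GM ≈ 3.006 × 10^13 m³/s²

Final answer: GM = 3.006 × 10^13 m³/s²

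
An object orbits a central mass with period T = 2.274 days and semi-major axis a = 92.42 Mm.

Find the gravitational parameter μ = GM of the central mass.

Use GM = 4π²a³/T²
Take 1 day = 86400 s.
T = 2.274 days = 196474 s
a = 92.42 Mm = 9.242 × 10^7 m
a³ = 7.89401 × 10^23 m³
T² = 3.86019 × 10^10 s²
GM = 4π² × (7.89401 × 10^23) / (3.86019 × 10^10) = 8.07327 × 10^14 m³/s²
GM ≈ 8.073 × 10^14 m³/s²

Final answer: GM = 8.073 × 10^14 m³/s²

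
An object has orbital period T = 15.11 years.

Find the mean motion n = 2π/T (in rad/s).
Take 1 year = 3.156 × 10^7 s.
T = 15.11 years = 4.76872 × 10^8 s
n = 2π / (4.76872 × 10^8 s) = 1.31758 × 10^-8 rad/s ≈ 1.318 × 10^-8 rad/s

Final answer: n = 1.318 × 10^-8 rad/s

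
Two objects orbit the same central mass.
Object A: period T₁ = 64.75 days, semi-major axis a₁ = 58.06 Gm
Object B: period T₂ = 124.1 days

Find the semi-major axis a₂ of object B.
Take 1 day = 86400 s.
T₁ = 64.75 days = 5.5944 × 10^6 s
T₂ = 124.1 days = 1.07222 × 10^7 s
a₁ = 58.06 Gm = 5.806 × 10^10 m
Kepler's third law: (T₂/T₁)² = (a₂/a₁)³  ⇒  a₂ = a₁ (T₂/T₁)^(2/3)
T₂/T₁ = 1.9166
(T₂/T₁)^(2/3) = 1.54296
a₂ = 5.806 × 10^10 m × 1.54296 = 8.95843 × 10^10 m ≈ 89.58 Gm

Final answer: a₂ = 89.58 Gm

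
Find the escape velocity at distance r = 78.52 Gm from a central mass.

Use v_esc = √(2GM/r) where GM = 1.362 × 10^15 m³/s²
r = 78.52 Gm = 7.852 × 10^10 m
GM = 1.362 × 10^15 m³/s²
2GM/r = 2 × (1.362 × 10^15) / (7.852 × 10^10) = 34691.8 m²/s²
v_esc = √(2GM/r) = 186.257 m/s ≈ 186.3 m/s

Final answer: 186.3 m/s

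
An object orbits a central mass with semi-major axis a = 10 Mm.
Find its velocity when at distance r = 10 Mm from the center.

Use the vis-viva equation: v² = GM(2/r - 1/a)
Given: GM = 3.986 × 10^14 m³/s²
a = 10 Mm = 1 × 10^7 m
r = 10 Mm = 1 × 10^7 m
GM = 3.986 × 10^14 m³/s²
2/r − 1/a = 2 × 10^-7 − 1 × 10^-7 = 1 × 10^-7 m⁻¹
v² = GM (2/r − 1/a) = 3.986 × 10^7 m²/s²
v = 6313.48 m/s ≈ 6.313 km/s

Final answer: 6.313 km/s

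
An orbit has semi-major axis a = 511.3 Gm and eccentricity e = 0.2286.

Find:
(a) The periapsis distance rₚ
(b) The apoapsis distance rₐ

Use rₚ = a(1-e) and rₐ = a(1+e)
a = 511.3 Gm = 5.113 × 10^11 m
e = 0.2286:  1 − e = 0.7714,  1 + e = 1.2286
(a) rₚ = a(1 − e) = 5.113 × 10^11 m × 0.7714 = 3.94417 × 10^11 m ≈ 394.4 Gm
(b) rₐ = a(1 + e) = 5.113 × 10^11 m × 1.2286 = 6.28183 × 10^11 m ≈ 628.2 Gm

Final answer:
(a) rₚ = 394.4 Gm
(b) rₐ = 628.2 Gm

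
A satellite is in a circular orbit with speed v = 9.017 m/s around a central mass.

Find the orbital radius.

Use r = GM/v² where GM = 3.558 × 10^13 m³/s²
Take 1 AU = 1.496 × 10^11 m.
v = 9.017 m/s
GM = 3.558 × 10^13 m³/s²
v² = 81.3063 m²/s²
r = GM/v² = (3.558 × 10^13) / 81.3063 = 4.37605 × 10^11 m ≈ 2.925 AU

Final answer: 2.925 AU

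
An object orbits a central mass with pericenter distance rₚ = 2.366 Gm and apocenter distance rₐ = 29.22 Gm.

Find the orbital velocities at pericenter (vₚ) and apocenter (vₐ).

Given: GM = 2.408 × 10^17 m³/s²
rₚ = 2.366 Gm = 2.366 × 10^9 m
rₐ = 29.22 Gm = 2.922 × 10^10 m
GM = 2.408 × 10^17 m³/s²
a = (rₚ + rₐ)/2 = 1.5793 × 10^10 m
Vis-viva: v² = GM (2/r − 1/a)
vₚ² = 2.408 × 10^17 × (8.45309 × 10^-10 − 6.33192 × 10^-11) = 1.88303 × 10^8 m²/s²
vₚ = 13722.4 m/s ≈ 13.72 km/s
vₐ² = 2.408 × 10^17 × (6.84463 × 10^-11 − 6.33192 × 10^-11) = 1.2346 × 10^6 m²/s²
vₐ = 1111.13 m/s ≈ 1.111 km/s

Final answer: vₚ = 13.72 km/s, vₐ = 1.111 km/s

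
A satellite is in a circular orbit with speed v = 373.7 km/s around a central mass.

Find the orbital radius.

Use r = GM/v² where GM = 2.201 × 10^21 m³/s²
v = 373.7 km/s = 373700 m/s
GM = 2.201 × 10^21 m³/s²
v² = 1.39652 × 10^11 m²/s²
r = GM/v² = (2.201 × 10^21) / (1.39652 × 10^11) = 1.57606 × 10^10 m ≈ 1.576 × 10^10 m

Final answer: 1.576 × 10^10 m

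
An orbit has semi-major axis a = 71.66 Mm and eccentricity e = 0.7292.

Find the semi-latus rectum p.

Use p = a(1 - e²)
a = 71.66 Mm = 7.166 × 10^7 m
e = 0.7292,  e² = 0.531733,  1 − e² = 0.468267
p = a(1 − e²) = 7.166 × 10^7 m × 0.468267 = 3.3556 × 10^7 m ≈ 33.56 Mm

Final answer: p = 33.56 Mm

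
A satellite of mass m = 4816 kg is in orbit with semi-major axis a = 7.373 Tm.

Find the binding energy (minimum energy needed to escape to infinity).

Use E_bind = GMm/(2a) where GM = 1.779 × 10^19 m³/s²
a = 7.373 Tm = 7.373 × 10^12 m
GM = 1.779 × 10^19 m³/s²
m = 4816 kg
GMm = 1.779 × 10^19 × 4816 = 8.56766 × 10^22 m³·kg/s²
2a = 1.4746 × 10^13 m
E_bind = GMm/(2a) = 5.81016 × 10^9 J ≈ 5.81 GJ

Final answer: 5.81 GJ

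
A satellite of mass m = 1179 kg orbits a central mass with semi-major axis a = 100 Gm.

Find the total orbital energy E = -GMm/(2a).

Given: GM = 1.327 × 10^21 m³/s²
a = 100 Gm = 1 × 10^11 m
GM = 1.327 × 10^21 m³/s²
2a = 2 × 10^11 m
GMm = 1.327 × 10^21 × 1179 = 1.56453 × 10^24 m³·kg/s²
E = −GMm/(2a) = -7.82266 × 10^12 J ≈ -7.823 TJ

Final answer: -7.823 TJ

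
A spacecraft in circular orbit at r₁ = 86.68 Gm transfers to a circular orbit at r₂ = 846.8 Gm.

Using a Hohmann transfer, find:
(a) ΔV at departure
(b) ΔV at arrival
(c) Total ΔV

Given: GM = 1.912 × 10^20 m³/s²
r₁ = 86.68 Gm = 8.668 × 10^10 m
r₂ = 846.8 Gm = 8.468 × 10^11 m
GM = 1.912 × 10^20 m³/s²
Transfer ellipse: a_t = (r₁ + r₂)/2 = 4.6674 × 10^11 m
Circular speed at r₁: v₁ = √(GM/r₁) = 46966.1 m/s
Transfer speed at r₁ (periapsis): v₁ₜ = √(GM(2/r₁ − 1/a_t)) = 63261.2 m/s
(a) ΔV₁ = v₁ₜ − v₁ = 16295.1 m/s ≈ 16.3 km/s
Circular speed at r₂: v₂ = √(GM/r₂) = 15026.4 m/s
Transfer speed at r₂ (apoapsis): v₂ₜ = √(GM(2/r₂ − 1/a_t)) = 6475.53 m/s
(b) ΔV₂ = v₂ − v₂ₜ = 8550.82 m/s ≈ 8.551 km/s
(c) ΔV_total = ΔV₁ + ΔV₂ = 24845.9 m/s ≈ 24.85 km/s

Final answer:
(a) ΔV₁ = 16.3 km/s
(b) ΔV₂ = 8.551 km/s
(c) ΔV_total = 24.85 km/s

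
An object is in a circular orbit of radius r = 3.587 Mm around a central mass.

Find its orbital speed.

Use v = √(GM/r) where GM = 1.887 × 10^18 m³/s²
r = 3.587 Mm = 3.587 × 10^6 m
GM = 1.887 × 10^18 m³/s²
GM/r = (1.887 × 10^18) / (3.587 × 10^6) = 5.26066 × 10^11 m²/s²
v = √(GM/r) = 725304 m/s ≈ 725.3 km/s

Final answer: 725.3 km/s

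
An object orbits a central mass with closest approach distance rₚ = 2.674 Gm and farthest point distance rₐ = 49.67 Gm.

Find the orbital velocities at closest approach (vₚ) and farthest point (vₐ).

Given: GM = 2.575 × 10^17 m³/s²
rₚ = 2.674 Gm = 2.674 × 10^9 m
rₐ = 49.67 Gm = 4.967 × 10^10 m
GM = 2.575 × 10^17 m³/s²
a = (rₚ + rₐ)/2 = 2.6172 × 10^10 m
Vis-viva: v² = GM (2/r − 1/a)
vₚ² = 2.575 × 10^17 × (7.47943 × 10^-10 − 3.82088 × 10^-11) = 1.82757 × 10^8 m²/s²
vₚ = 13518.8 m/s ≈ 13.52 km/s
vₐ² = 2.575 × 10^17 × (4.02658 × 10^-11 − 3.82088 × 10^-11) = 529673 m²/s²
vₐ = 727.786 m/s ≈ 727.8 m/s

Final answer: vₚ = 13.52 km/s, vₐ = 727.8 m/s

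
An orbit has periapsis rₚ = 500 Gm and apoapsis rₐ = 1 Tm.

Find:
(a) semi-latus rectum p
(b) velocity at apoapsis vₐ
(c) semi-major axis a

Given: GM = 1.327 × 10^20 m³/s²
rₚ = 500 Gm = 5 × 10^11 m
rₐ = 1 Tm = 1 × 10^12 m
GM = 1.327 × 10^20 m³/s²
a = (rₚ + rₐ)/2 = 7.5 × 10^11 m
e = (rₐ − rₚ)/(rₐ + rₚ) = (5 × 10^11) / (1.5 × 10^12) = 0.333333
(a) 1 − e² = 0.888889;  p = a(1 − e²) = 7.5 × 10^11 × 0.888889 = 6.66667 × 10^11 m ≈ 666.7 Gm
(b) vₐ² = GM (2/rₐ − 1/a) = 1.327 × 10^20 × (2 × 10^-12 − 1.33333 × 10^-12) = 8.84667 × 10^7 m²/s²;  vₐ = 9405.67 m/s ≈ 9.406 km/s
(c) a = 7.5 × 10^11 m ≈ 750 Gm

Final answer:
(a) semi-latus rectum p = 666.7 Gm
(b) velocity at apoapsis vₐ = 9.406 km/s
(c) semi-major axis a = 750 Gm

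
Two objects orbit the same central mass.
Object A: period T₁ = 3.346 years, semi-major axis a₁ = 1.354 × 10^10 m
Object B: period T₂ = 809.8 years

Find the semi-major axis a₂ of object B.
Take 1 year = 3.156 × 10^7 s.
T₁ = 3.346 years = 1.056 × 10^8 s
T₂ = 809.8 years = 2.55573 × 10^10 s
a₁ = 1.354 × 10^10 m
Kepler's third law: (T₂/T₁)² = (a₂/a₁)³  ⇒  a₂ = a₁ (T₂/T₁)^(2/3)
T₂/T₁ = 242.02
(T₂/T₁)^(2/3) = 38.836
a₂ = 1.354 × 10^10 m × 38.836 = 5.2584 × 10^11 m ≈ 5.258 × 10^11 m

Final answer: a₂ = 5.258 × 10^11 m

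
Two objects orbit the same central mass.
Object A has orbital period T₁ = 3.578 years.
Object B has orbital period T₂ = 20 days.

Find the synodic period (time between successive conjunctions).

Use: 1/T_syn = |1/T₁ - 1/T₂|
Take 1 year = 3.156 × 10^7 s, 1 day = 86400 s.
T₁ = 3.578 years = 1.12922 × 10^8 s
T₂ = 20 days = 1.728 × 10^6 s
1/T₁ = 8.8557 × 10^-9 s⁻¹
1/T₂ = 5.78704 × 10^-7 s⁻¹
|1/T₁ − 1/T₂| = 5.69848 × 10^-7 s⁻¹
T_syn = 1 / |1/T₁ − 1/T₂| = 1.75485 × 10^6 s ≈ 20.31 days

Final answer: T_syn = 20.31 days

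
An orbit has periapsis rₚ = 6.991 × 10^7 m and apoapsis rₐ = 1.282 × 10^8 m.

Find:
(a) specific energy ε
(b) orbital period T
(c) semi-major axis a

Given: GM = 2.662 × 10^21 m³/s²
rₚ = 6.991 × 10^7 m
rₐ = 1.282 × 10^8 m
GM = 2.662 × 10^21 m³/s²
a = (rₚ + rₐ)/2 = 9.9055 × 10^7 m
e = (rₐ − rₚ)/(rₐ + rₚ) = (5.829 × 10^7) / (1.9811 × 10^8) = 0.29423
(a) 2a = 1.9811 × 10^8 m;  ε = −GM/(2a) = -1.3437 × 10^13 J/kg ≈ -1.344 × 10^4 GJ/kg
(b) a³ = 9.71917 × 10^23 m³;  T = 2π √(a³/GM) = 2π × 19.1078 s = 120.058 s ≈ 2.001 minutes
(c) a = 9.9055 × 10^7 m ≈ 9.905 × 10^7 m

Final answer:
(a) specific energy ε = -1.344 × 10^4 GJ/kg
(b) orbital period T = 2.001 minutes
(c) semi-major axis a = 9.905 × 10^7 m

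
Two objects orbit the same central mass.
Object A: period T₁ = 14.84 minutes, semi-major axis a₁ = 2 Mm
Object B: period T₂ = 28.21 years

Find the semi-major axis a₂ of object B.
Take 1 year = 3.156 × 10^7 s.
T₁ = 14.84 minutes = 890.4 s
T₂ = 28.21 years = 8.90308 × 10^8 s
a₁ = 2 Mm = 2 × 10^6 m
Kepler's third law: (T₂/T₁)² = (a₂/a₁)³  ⇒  a₂ = a₁ (T₂/T₁)^(2/3)
T₂/T₁ = 999896
(T₂/T₁)^(2/3) = 9999.31
a₂ = 2 × 10^6 m × 9999.31 = 1.99986 × 10^10 m ≈ 20 Gm

Final answer: a₂ = 20 Gm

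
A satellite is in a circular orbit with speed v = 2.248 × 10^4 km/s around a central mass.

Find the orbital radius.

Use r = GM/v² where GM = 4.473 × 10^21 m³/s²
v = 2.248 × 10^4 km/s = 2.248 × 10^7 m/s
GM = 4.473 × 10^21 m³/s²
v² = 5.0535 × 10^14 m²/s²
r = GM/v² = (4.473 × 10^21) / (5.0535 × 10^14) = 8.85128 × 10^6 m ≈ 8.851 × 10^6 m

Final answer: 8.851 × 10^6 m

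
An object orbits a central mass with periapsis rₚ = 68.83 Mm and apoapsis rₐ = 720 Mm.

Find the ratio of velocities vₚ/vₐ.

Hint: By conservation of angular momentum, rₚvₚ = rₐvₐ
rₚ = 68.83 Mm = 6.883 × 10^7 m
rₐ = 720 Mm = 7.2 × 10^8 m
rₚvₚ = rₐvₐ  ⇒  vₚ/vₐ = rₐ/rₚ
vₚ/vₐ = (7.2 × 10^8) / (6.883 × 10^7) = 10.4606

Final answer: vₚ/vₐ = 10.46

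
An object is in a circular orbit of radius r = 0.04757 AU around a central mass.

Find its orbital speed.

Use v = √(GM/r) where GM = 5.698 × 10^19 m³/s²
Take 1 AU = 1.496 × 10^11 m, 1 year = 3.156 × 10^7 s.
r = 0.04757 AU = 7.11647 × 10^9 m
GM = 5.698 × 10^19 m³/s²
GM/r = (5.698 × 10^19) / (7.11647 × 10^9) = 8.00678 × 10^9 m²/s²
v = √(GM/r) = 89480.6 m/s ≈ 18.88 AU/year

Final answer: 18.88 AU/year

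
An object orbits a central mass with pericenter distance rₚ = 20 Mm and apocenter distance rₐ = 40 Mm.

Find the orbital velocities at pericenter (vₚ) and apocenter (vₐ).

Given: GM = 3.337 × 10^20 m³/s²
rₚ = 20 Mm = 2 × 10^7 m
rₐ = 40 Mm = 4 × 10^7 m
GM = 3.337 × 10^20 m³/s²
a = (rₚ + rₐ)/2 = 3 × 10^7 m
Vis-viva: v² = GM (2/r − 1/a)
vₚ² = 3.337 × 10^20 × (1 × 10^-7 − 3.33333 × 10^-8) = 2.22467 × 10^13 m²/s²
vₚ = 4.71664 × 10^6 m/s ≈ 4717 km/s
vₐ² = 3.337 × 10^20 × (5 × 10^-8 − 3.33333 × 10^-8) = 5.56167 × 10^12 m²/s²
vₐ = 2.35832 × 10^6 m/s ≈ 2358 km/s

Final answer: vₚ = 4717 km/s, vₐ = 2358 km/s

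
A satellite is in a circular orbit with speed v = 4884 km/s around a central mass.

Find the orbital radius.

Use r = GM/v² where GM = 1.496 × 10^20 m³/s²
v = 4884 km/s = 4.884 × 10^6 m/s
GM = 1.496 × 10^20 m³/s²
v² = 2.38535 × 10^13 m²/s²
r = GM/v² = (1.496 × 10^20) / (2.38535 × 10^13) = 6.27163 × 10^6 m ≈ 6.272 × 10^6 m

Final answer: 6.272 × 10^6 m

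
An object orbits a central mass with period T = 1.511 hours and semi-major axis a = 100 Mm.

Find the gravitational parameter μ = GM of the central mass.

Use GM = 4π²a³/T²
T = 1.511 hours = 5439.6 s
a = 100 Mm = 1 × 10^8 m
a³ = 1 × 10^24 m³
T² = 2.95892 × 10^7 s²
GM = 4π² × (1 × 10^24) / (2.95892 × 10^7) = 1.33421 × 10^18 m³/s²
GM ≈ 1.334 × 10^18 m³/s²

Final answer: GM = 1.334 × 10^18 m³/s²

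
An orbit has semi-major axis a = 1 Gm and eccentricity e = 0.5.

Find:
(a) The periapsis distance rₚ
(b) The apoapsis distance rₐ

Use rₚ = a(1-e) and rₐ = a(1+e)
a = 1 Gm = 1 × 10^9 m
e = 0.5:  1 − e = 0.5,  1 + e = 1.5
(a) rₚ = a(1 − e) = 1 × 10^9 m × 0.5 = 5 × 10^8 m ≈ 500 Mm
(b) rₐ = a(1 + e) = 1 × 10^9 m × 1.5 = 1.5 × 10^9 m ≈ 1.5 Gm

Final answer:
(a) rₚ = 500 Mm
(b) rₐ = 1.5 Gm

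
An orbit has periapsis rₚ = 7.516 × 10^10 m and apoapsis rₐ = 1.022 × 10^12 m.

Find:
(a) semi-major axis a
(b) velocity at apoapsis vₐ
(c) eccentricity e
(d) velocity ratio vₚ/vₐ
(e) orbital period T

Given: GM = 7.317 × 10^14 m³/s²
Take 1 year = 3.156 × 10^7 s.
rₚ = 7.516 × 10^10 m
rₐ = 1.022 × 10^12 m
GM = 7.317 × 10^14 m³/s²
a = (rₚ + rₐ)/2 = 5.4858 × 10^11 m
e = (rₐ − rₚ)/(rₐ + rₚ) = (9.4684 × 10^11) / (1.09716 × 10^12) = 0.862992
(a) a = 5.4858 × 10^11 m ≈ 5.486 × 10^11 m
(b) vₐ² = GM (2/rₐ − 1/a) = 7.317 × 10^14 × (1.95695 × 10^-12 − 1.82289 × 10^-12) = 98.091 m²/s²;  vₐ = 9.90409 m/s ≈ 9.904 m/s
(c) e = 0.862992 ≈ 0.863
(d) vₚ/vₐ = rₐ/rₚ (angular momentum) = (1.022 × 10^12) / (7.516 × 10^10) = 13.5977 ≈ 13.6
(e) a³ = 1.6509 × 10^35 m³;  T = 2π √(a³/GM) = 2π × 1.50208 × 10^10 s = 9.43785 × 10^10 s ≈ 2990 years

Final answer:
(a) semi-major axis a = 5.486 × 10^11 m
(b) velocity at apoapsis vₐ = 9.904 m/s
(c) eccentricity e = 0.863
(d) velocity ratio vₚ/vₐ = 13.6
(e) orbital period T = 2990 years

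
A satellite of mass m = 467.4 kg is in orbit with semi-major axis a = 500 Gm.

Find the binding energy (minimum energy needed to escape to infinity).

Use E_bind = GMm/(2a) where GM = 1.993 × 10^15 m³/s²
a = 500 Gm = 5 × 10^11 m
GM = 1.993 × 10^15 m³/s²
m = 467.4 kg
GMm = 1.993 × 10^15 × 467.4 = 9.31528 × 10^17 m³·kg/s²
2a = 1 × 10^12 m
E_bind = GMm/(2a) = 931528 J ≈ 931.5 kJ

Final answer: 931.5 kJ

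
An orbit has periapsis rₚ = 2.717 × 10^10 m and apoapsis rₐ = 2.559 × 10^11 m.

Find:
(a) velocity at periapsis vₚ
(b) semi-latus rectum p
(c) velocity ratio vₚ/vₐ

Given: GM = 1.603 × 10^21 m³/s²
rₚ = 2.717 × 10^10 m
rₐ = 2.559 × 10^11 m
GM = 1.603 × 10^21 m³/s²
a = (rₚ + rₐ)/2 = 1.41535 × 10^11 m
e = (rₐ − rₚ)/(rₐ + rₚ) = (2.2873 × 10^11) / (2.8307 × 10^11) = 0.808033
(a) vₚ² = GM (2/rₚ − 1/a) = 1.603 × 10^21 × (7.36106 × 10^-11 − 7.06539 × 10^-12) = 1.06672 × 10^11 m²/s²;  vₚ = 326607 m/s ≈ 326.6 km/s
(b) 1 − e² = 0.347082;  p = a(1 − e²) = 1.41535 × 10^11 × 0.347082 = 4.91243 × 10^10 m ≈ 4.912 × 10^10 m
(c) vₚ/vₐ = rₐ/rₚ (angular momentum) = (2.559 × 10^11) / (2.717 × 10^10) = 9.41848 ≈ 9.418

Final answer:
(a) velocity at periapsis vₚ = 326.6 km/s
(b) semi-latus rectum p = 4.912 × 10^10 m
(c) velocity ratio vₚ/vₐ = 9.418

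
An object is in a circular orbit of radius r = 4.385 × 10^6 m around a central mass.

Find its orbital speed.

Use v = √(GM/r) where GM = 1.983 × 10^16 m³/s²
r = 4.385 × 10^6 m
GM = 1.983 × 10^16 m³/s²
GM/r = (1.983 × 10^16) / (4.385 × 10^6) = 4.52223 × 10^9 m²/s²
v = √(GM/r) = 67247.6 m/s ≈ 67.25 km/s

Final answer: 67.25 km/s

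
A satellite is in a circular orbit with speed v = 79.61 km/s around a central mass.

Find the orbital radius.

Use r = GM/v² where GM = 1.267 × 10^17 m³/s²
v = 79.61 km/s = 79610 m/s
GM = 1.267 × 10^17 m³/s²
v² = 6.33775 × 10^9 m²/s²
r = GM/v² = (1.267 × 10^17) / (6.33775 × 10^9) = 1.99913 × 10^7 m ≈ 19.99 Mm

Final answer: 19.99 Mm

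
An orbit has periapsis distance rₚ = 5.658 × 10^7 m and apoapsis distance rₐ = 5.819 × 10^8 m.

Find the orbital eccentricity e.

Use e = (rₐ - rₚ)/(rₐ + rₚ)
rₚ = 5.658 × 10^7 m
rₐ = 5.819 × 10^8 m
rₐ − rₚ = 5.2532 × 10^8 m
rₐ + rₚ = 6.3848 × 10^8 m
e = (rₐ − rₚ)/(rₐ + rₚ) = 0.822767

Final answer: e = 0.8228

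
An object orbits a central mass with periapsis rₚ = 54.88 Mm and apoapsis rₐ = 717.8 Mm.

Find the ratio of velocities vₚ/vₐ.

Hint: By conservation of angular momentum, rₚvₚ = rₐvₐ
rₚ = 54.88 Mm = 5.488 × 10^7 m
rₐ = 717.8 Mm = 7.178 × 10^8 m
rₚvₚ = rₐvₐ  ⇒  vₚ/vₐ = rₐ/rₚ
vₚ/vₐ = (7.178 × 10^8) / (5.488 × 10^7) = 13.0794

Final answer: vₚ/vₐ = 13.08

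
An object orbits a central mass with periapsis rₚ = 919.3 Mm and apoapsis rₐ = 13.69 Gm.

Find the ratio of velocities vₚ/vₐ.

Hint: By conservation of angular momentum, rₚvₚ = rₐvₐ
rₚ = 919.3 Mm = 9.193 × 10^8 m
rₐ = 13.69 Gm = 1.369 × 10^10 m
rₚvₚ = rₐvₐ  ⇒  vₚ/vₐ = rₐ/rₚ
vₚ/vₐ = (1.369 × 10^10) / (9.193 × 10^8) = 14.8918

Final answer: vₚ/vₐ = 14.89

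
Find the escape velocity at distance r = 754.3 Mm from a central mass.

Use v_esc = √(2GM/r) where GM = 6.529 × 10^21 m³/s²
r = 754.3 Mm = 7.543 × 10^8 m
GM = 6.529 × 10^21 m³/s²
2GM/r = 2 × (6.529 × 10^21) / (7.543 × 10^8) = 1.73114 × 10^13 m²/s²
v_esc = √(2GM/r) = 4.1607 × 10^6 m/s ≈ 4161 km/s

Final answer: 4161 km/s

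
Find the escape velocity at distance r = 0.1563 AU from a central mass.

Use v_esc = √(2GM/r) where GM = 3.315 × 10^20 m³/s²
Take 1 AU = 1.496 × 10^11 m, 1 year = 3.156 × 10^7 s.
r = 0.1563 AU = 2.33825 × 10^10 m
GM = 3.315 × 10^20 m³/s²
2GM/r = 2 × (3.315 × 10^20) / (2.33825 × 10^10) = 2.83546 × 10^10 m²/s²
v_esc = √(2GM/r) = 168388 m/s ≈ 35.52 AU/year

Final answer: 35.52 AU/year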